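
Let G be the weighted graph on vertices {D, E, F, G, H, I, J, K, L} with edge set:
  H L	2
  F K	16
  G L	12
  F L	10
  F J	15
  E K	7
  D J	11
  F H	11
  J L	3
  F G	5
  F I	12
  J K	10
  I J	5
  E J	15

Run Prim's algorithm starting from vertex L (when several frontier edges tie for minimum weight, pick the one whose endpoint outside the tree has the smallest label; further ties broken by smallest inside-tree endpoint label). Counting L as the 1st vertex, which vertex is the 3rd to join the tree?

J

Grow the tree from L using Prim:
Step 1: frontier [H L 2, J L 3, F L 10, G L 12] → take H L (2); add H.
Step 2: frontier [F H 11, J L 3, F L 10, G L 12] → take J L (3); add J.
Step 3: frontier [F H 11, I J 5, J K 10, D J 11, E J 15, F J 15, F L 10, G L 12] → take I J (5); add I.
Step 4: frontier [F H 11, F I 12, J K 10, D J 11, E J 15, F J 15, F L 10, G L 12] → take F L (10); add F.
Step 5: frontier [F G 5, F K 16, J K 10, D J 11, E J 15, G L 12] → take F G (5); add G.
Step 6: frontier [F K 16, J K 10, D J 11, E J 15] → take J K (10); add K.
Step 7: frontier [D J 11, E J 15, E K 7] → take E K (7); add E.
Step 8: frontier [D J 11] → take D J (11); add D.
Vertex order: L, H, J, I, F, G, K, E, D. The 3rd vertex is J.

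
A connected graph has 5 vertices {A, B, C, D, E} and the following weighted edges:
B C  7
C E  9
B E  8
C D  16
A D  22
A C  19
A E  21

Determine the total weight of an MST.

Grow the tree from B using Prim:
Step 1: cheapest edge leaving the tree is B C (7); add C.
Step 2: cheapest edge leaving the tree is B E (8); add E.
Step 3: cheapest edge leaving the tree is C D (16); add D.
Step 4: cheapest edge leaving the tree is A C (19); add A.
MST edges: B C, B E, C D, A C; total weight 7+8+16+19 = 50.

50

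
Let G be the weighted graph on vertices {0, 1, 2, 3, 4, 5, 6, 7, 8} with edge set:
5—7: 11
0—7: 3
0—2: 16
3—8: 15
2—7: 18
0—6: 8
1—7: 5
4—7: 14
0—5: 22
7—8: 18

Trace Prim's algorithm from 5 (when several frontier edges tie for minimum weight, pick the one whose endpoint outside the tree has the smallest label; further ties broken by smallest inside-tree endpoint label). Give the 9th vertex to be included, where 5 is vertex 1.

3

Prim's algorithm from 5:
Step 1: cheapest edge leaving the tree is 5—7 (11); add 7.
Step 2: cheapest edge leaving the tree is 0—7 (3); add 0.
Step 3: cheapest edge leaving the tree is 1—7 (5); add 1.
Step 4: cheapest edge leaving the tree is 0—6 (8); add 6.
Step 5: cheapest edge leaving the tree is 4—7 (14); add 4.
Step 6: cheapest edge leaving the tree is 0—2 (16); add 2.
Step 7: cheapest edge leaving the tree is 7—8 (18); add 8.
Step 8: cheapest edge leaving the tree is 3—8 (15); add 3.
Vertex order: 5, 7, 0, 1, 6, 4, 2, 8, 3. The 9th vertex is 3.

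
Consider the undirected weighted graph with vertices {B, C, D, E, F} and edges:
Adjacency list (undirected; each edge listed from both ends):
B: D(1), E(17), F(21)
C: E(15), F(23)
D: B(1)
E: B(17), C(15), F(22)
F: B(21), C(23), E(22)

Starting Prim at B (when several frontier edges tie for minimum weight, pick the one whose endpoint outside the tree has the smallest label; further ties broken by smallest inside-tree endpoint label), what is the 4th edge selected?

B-F

Prim, starting at B.
Step 1: frontier [B–D 1, B–E 17, B–F 21] → take B–D (1); add D.
Step 2: frontier [B–E 17, B–F 21] → take B–E (17); add E.
Step 3: frontier [B–F 21, C–E 15, E–F 22] → take C–E (15); add C.
Step 4: frontier [B–F 21, C–F 23, E–F 22] → take B–F (21); add F.
The 4th edge added is B–F.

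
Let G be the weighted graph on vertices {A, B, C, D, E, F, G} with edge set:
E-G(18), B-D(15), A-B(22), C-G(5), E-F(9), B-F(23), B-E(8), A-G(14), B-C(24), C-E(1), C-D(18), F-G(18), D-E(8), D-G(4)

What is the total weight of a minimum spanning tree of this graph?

41

Kruskal: consider edges lightest-first.
C-E (1): add. Components now {A} {B} {C,E} {D} {F} {G}
D-G (4): add. Components now {A} {B} {C,E} {D,G} {F}
C-G (5): add. Components now {A} {B} {C,D,E,G} {F}
B-E (8): add. Components now {A} {B,C,D,E,G} {F}
D-E (8): skip — D and E already connected.
E-F (9): add. Components now {A} {B,C,D,E,F,G}
A-G (14): add. Components now {A,B,C,D,E,F,G}
MST edges: C-E, D-G, C-G, B-E, E-F, A-G; total weight 1+4+5+8+9+14 = 41.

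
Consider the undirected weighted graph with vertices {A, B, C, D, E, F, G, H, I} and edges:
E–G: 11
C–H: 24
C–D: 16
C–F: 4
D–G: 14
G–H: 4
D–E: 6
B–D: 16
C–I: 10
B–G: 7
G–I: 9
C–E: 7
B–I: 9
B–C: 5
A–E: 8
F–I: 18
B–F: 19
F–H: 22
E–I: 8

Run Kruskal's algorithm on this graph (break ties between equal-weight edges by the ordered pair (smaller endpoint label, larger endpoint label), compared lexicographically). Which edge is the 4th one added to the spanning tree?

D-E

Kruskal's algorithm — process edges by increasing weight (ties by edge label):
C–F (4): add — endpoints in different components.
G–H (4): add — endpoints in different components.
B–C (5): add — endpoints in different components.
D–E (6): add — endpoints in different components.
B–G (7): add — endpoints in different components.
C–E (7): add — endpoints in different components.
A–E (8): add — endpoints in different components.
E–I (8): add — endpoints in different components.
The 4th edge added is D–E.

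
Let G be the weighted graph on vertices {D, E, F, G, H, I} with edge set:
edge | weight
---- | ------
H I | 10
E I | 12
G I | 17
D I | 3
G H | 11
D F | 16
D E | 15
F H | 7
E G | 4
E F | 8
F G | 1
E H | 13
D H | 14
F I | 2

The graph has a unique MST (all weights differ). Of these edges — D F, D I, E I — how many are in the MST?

Kruskal: consider edges lightest-first.
F G (1): add — endpoints in different components.
F I (2): add — endpoints in different components.
D I (3): add — endpoints in different components.
E G (4): add — endpoints in different components.
F H (7): add — endpoints in different components.
MST edge set: {F G, F I, D I, E G, F H}.
Of the listed edges, {D I} are in the MST → 1.

1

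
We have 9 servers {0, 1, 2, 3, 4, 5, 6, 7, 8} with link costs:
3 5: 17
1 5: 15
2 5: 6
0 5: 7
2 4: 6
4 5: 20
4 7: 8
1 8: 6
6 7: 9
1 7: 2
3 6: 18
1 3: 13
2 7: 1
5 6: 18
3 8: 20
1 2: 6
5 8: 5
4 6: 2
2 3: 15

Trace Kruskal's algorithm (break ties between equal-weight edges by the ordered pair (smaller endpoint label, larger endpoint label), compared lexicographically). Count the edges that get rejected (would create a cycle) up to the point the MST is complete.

4

Kruskal's algorithm — process edges by increasing weight (ties by edge label):
2 7 (1): add — endpoints in different components.
1 7 (2): add — endpoints in different components.
4 6 (2): add — endpoints in different components.
5 8 (5): add — endpoints in different components.
1 2 (6): skip — 1 and 2 already connected.
1 8 (6): add — endpoints in different components.
2 4 (6): add — endpoints in different components.
2 5 (6): skip — 2 and 5 already connected.
0 5 (7): add — endpoints in different components.
4 7 (8): skip — 4 and 7 already connected.
6 7 (9): skip — 6 and 7 already connected.
1 3 (13): add — endpoints in different components.
Edges rejected before the tree was complete: 4.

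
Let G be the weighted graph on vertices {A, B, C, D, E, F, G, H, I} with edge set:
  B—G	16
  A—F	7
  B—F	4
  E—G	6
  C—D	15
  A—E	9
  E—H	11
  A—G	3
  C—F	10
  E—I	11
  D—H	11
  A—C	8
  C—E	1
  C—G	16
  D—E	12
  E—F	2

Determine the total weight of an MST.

Kruskal's algorithm — process edges by increasing weight (ties by edge label):
C—E (1): add — endpoints in different components.
E—F (2): add — endpoints in different components.
A—G (3): add — endpoints in different components.
B—F (4): add — endpoints in different components.
E—G (6): add — endpoints in different components.
A—F (7): skip — A and F already connected.
A—C (8): skip — A and C already connected.
A—E (9): skip — A and E already connected.
C—F (10): skip — C and F already connected.
D—H (11): add — endpoints in different components.
E—H (11): add — endpoints in different components.
E—I (11): add — endpoints in different components.
MST edges: C—E, E—F, A—G, B—F, E—G, D—H, E—H, E—I; total weight 1+2+3+4+6+11+11+11 = 49.

49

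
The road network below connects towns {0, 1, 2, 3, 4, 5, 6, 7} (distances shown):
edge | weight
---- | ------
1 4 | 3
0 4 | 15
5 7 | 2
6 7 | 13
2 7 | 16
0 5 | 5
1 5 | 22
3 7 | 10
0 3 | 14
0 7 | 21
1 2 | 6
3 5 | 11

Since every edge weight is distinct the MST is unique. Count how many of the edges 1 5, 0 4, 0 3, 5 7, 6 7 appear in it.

Sort edges by weight, then run Kruskal:
5 7 (2): add — endpoints in different components.
1 4 (3): add — endpoints in different components.
0 5 (5): add — endpoints in different components.
1 2 (6): add — endpoints in different components.
3 7 (10): add — endpoints in different components.
3 5 (11): skip — 3 and 5 already connected.
6 7 (13): add — endpoints in different components.
0 3 (14): skip — 0 and 3 already connected.
0 4 (15): add — endpoints in different components.
MST edge set: {5 7, 1 4, 0 5, 1 2, 3 7, 6 7, 0 4}.
Of the listed edges, {0 4, 5 7, 6 7} are in the MST → 3.

3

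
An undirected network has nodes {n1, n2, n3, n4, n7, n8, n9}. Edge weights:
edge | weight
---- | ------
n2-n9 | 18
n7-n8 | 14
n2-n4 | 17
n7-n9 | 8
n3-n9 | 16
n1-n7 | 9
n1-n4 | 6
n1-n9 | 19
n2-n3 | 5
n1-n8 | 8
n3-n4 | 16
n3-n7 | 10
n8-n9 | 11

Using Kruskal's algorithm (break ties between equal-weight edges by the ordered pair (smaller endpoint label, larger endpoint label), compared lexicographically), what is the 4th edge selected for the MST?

n7-n9

Kruskal's algorithm — process edges by increasing weight (ties by edge label):
n2-n3 (5): add. Components now {n4} {n9} {n2,n3} {n7} {n1} {n8}
n1-n4 (6): add. Components now {n1,n4} {n9} {n2,n3} {n7} {n8}
n1-n8 (8): add. Components now {n1,n4,n8} {n9} {n2,n3} {n7}
n7-n9 (8): add. Components now {n1,n4,n8} {n7,n9} {n2,n3}
n1-n7 (9): add. Components now {n1,n4,n7,n8,n9} {n2,n3}
n3-n7 (10): add. Components now {n1,n2,n3,n4,n7,n8,n9}
The 4th edge added is n7-n9.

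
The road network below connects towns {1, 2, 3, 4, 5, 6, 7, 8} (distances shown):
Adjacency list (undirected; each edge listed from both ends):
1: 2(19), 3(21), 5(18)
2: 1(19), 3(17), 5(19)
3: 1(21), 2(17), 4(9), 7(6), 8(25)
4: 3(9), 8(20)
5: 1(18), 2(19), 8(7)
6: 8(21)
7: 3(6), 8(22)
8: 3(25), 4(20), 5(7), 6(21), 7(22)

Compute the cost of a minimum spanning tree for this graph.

97

Kruskal's algorithm — process edges by increasing weight (ties by edge label):
3-7 (6): add — endpoints in different components.
5-8 (7): add — endpoints in different components.
3-4 (9): add — endpoints in different components.
2-3 (17): add — endpoints in different components.
1-5 (18): add — endpoints in different components.
1-2 (19): add — endpoints in different components.
2-5 (19): skip — 2 and 5 already connected.
4-8 (20): skip — 4 and 8 already connected.
1-3 (21): skip — 1 and 3 already connected.
6-8 (21): add — endpoints in different components.
MST edges: 3-7, 5-8, 3-4, 2-3, 1-5, 1-2, 6-8; total weight 6+7+9+17+18+19+21 = 97.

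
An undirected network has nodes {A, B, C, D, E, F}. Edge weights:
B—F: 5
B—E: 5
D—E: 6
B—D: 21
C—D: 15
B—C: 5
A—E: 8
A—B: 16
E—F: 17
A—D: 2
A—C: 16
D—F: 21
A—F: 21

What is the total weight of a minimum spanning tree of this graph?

Sort edges by weight, then run Kruskal:
A—D (2): add — endpoints in different components.
B—C (5): add — endpoints in different components.
B—E (5): add — endpoints in different components.
B—F (5): add — endpoints in different components.
D—E (6): add — endpoints in different components.
MST edges: A—D, B—C, B—E, B—F, D—E; total weight 2+5+5+5+6 = 23.

23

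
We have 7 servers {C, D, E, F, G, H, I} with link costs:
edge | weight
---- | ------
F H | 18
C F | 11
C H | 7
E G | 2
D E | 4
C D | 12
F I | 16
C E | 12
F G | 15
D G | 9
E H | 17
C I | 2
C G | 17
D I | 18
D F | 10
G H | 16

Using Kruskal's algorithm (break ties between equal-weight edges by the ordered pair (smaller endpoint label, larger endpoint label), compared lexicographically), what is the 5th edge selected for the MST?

D-F

Sort edges by weight, then run Kruskal:
C I (2): add. Components now {C,I} {D} {E} {F} {G} {H}
E G (2): add. Components now {C,I} {D} {E,G} {F} {H}
D E (4): add. Components now {C,I} {D,E,G} {F} {H}
C H (7): add. Components now {C,H,I} {D,E,G} {F}
D G (9): skip — D and G already connected.
D F (10): add. Components now {C,H,I} {D,E,F,G}
C F (11): add. Components now {C,D,E,F,G,H,I}
The 5th edge added is D F.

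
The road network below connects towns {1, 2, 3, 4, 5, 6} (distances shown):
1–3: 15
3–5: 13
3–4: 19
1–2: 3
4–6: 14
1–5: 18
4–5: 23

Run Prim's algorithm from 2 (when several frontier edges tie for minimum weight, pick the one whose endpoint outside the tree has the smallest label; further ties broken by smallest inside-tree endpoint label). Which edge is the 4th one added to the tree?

Prim's algorithm from 2:
Step 1: cheapest edge leaving the tree is 1–2 (3); add 1.
Step 2: cheapest edge leaving the tree is 1–3 (15); add 3.
Step 3: cheapest edge leaving the tree is 3–5 (13); add 5.
Step 4: cheapest edge leaving the tree is 3–4 (19); add 4.
Step 5: cheapest edge leaving the tree is 4–6 (14); add 6.
The 4th edge added is 3–4.

3-4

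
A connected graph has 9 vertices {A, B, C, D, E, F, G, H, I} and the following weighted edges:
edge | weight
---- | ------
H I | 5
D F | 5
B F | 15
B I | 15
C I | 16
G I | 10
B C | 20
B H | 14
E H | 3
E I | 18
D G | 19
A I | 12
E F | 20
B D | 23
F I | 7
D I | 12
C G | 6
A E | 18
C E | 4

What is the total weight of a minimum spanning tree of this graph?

Kruskal's algorithm — process edges by increasing weight (ties by edge label):
E H (3): add — endpoints in different components.
C E (4): add — endpoints in different components.
D F (5): add — endpoints in different components.
H I (5): add — endpoints in different components.
C G (6): add — endpoints in different components.
F I (7): add — endpoints in different components.
G I (10): skip — G and I already connected.
A I (12): add — endpoints in different components.
D I (12): skip — D and I already connected.
B H (14): add — endpoints in different components.
MST edges: E H, C E, D F, H I, C G, F I, A I, B H; total weight 3+4+5+5+6+7+12+14 = 56.

56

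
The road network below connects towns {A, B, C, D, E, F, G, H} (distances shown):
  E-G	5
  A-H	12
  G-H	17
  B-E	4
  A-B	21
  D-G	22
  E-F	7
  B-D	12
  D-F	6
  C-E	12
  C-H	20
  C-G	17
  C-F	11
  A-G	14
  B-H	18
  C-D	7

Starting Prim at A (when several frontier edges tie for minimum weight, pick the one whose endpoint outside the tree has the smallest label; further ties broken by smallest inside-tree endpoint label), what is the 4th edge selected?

B-E

Prim's algorithm from A:
Step 1: cheapest edge leaving the tree is A-H (12); add H.
Step 2: cheapest edge leaving the tree is A-G (14); add G.
Step 3: cheapest edge leaving the tree is E-G (5); add E.
Step 4: cheapest edge leaving the tree is B-E (4); add B.
Step 5: cheapest edge leaving the tree is E-F (7); add F.
Step 6: cheapest edge leaving the tree is D-F (6); add D.
Step 7: cheapest edge leaving the tree is C-D (7); add C.
The 4th edge added is B-E.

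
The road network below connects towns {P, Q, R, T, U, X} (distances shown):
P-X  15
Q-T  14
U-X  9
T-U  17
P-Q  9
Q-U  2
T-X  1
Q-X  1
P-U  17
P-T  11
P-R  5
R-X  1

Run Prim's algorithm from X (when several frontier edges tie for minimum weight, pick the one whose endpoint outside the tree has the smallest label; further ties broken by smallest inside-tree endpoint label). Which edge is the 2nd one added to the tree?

Grow the tree from X using Prim:
Step 1: frontier [Q-X 1, R-X 1, T-X 1, U-X 9, P-X 15] → take Q-X (1); add Q.
Step 2: frontier [Q-U 2, P-Q 9, Q-T 14, R-X 1, T-X 1, U-X 9, P-X 15] → take R-X (1); add R.
Step 3: frontier [Q-U 2, P-Q 9, Q-T 14, P-R 5, T-X 1, U-X 9, P-X 15] → take T-X (1); add T.
Step 4: frontier [Q-U 2, P-Q 9, P-R 5, P-T 11, T-U 17, U-X 9, P-X 15] → take Q-U (2); add U.
Step 5: frontier [P-Q 9, P-R 5, P-T 11, P-U 17, P-X 15] → take P-R (5); add P.
The 2nd edge added is R-X.

R-X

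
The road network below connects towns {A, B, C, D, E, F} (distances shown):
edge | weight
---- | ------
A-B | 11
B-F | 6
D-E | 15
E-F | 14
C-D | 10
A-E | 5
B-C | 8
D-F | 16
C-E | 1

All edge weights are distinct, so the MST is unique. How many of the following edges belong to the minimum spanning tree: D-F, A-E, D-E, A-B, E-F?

Sort edges by weight, then run Kruskal:
C-E (1): add. Components now {A} {B} {C,E} {D} {F}
A-E (5): add. Components now {A,C,E} {B} {D} {F}
B-F (6): add. Components now {A,C,E} {B,F} {D}
B-C (8): add. Components now {A,B,C,E,F} {D}
C-D (10): add. Components now {A,B,C,D,E,F}
MST edge set: {C-E, A-E, B-F, B-C, C-D}.
Of the listed edges, {A-E} are in the MST → 1.

1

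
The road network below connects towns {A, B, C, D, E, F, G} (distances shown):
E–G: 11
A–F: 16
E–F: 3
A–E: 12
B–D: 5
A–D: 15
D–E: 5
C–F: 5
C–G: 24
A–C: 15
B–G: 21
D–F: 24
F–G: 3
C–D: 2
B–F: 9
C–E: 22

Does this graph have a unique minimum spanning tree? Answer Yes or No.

No

Sort edges by weight, then run Kruskal:
C–D (2): add. Components now {A} {B} {C,D} {E} {F} {G}
E–F (3): add. Components now {A} {B} {C,D} {E,F} {G}
F–G (3): add. Components now {A} {B} {C,D} {E,F,G}
B–D (5): add. Components now {A} {B,C,D} {E,F,G}
C–F (5): add. Components now {A} {B,C,D,E,F,G}
D–E (5): skip — D and E already connected.
B–F (9): skip — B and F already connected.
E–G (11): skip — E and G already connected.
A–E (12): add. Components now {A,B,C,D,E,F,G}
Non-tree edge D–E has weight 5, equal to the heaviest edge on its tree cycle — swapping gives another MST of the same weight. Not unique.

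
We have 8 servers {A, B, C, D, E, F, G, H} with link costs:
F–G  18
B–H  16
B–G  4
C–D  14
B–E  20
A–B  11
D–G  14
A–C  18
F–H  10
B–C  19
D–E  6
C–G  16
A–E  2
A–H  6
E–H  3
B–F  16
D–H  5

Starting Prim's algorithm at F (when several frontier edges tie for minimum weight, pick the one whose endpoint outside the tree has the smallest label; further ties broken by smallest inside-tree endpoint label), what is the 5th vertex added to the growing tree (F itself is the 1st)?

D

Grow the tree from F using Prim:
Step 1: cheapest edge leaving the tree is F–H (10); add H.
Step 2: cheapest edge leaving the tree is E–H (3); add E.
Step 3: cheapest edge leaving the tree is A–E (2); add A.
Step 4: cheapest edge leaving the tree is D–H (5); add D.
Step 5: cheapest edge leaving the tree is A–B (11); add B.
Step 6: cheapest edge leaving the tree is B–G (4); add G.
Step 7: cheapest edge leaving the tree is C–D (14); add C.
Vertex order: F, H, E, A, D, B, G, C. The 5th vertex is D.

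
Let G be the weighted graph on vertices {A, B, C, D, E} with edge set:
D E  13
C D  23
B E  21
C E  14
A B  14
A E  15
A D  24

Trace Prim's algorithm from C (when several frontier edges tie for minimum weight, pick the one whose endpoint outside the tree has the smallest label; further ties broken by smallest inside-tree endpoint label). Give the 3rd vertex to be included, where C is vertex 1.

Grow the tree from C using Prim:
Step 1: cheapest edge leaving the tree is C E (14); add E.
Step 2: cheapest edge leaving the tree is D E (13); add D.
Step 3: cheapest edge leaving the tree is A E (15); add A.
Step 4: cheapest edge leaving the tree is A B (14); add B.
Vertex order: C, E, D, A, B. The 3rd vertex is D.

D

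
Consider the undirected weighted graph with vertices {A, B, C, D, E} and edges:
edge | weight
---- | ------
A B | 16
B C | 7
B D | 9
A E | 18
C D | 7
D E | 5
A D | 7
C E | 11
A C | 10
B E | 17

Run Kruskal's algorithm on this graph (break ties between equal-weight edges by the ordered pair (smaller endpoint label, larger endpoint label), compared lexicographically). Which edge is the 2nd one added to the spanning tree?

A-D

Kruskal's algorithm — process edges by increasing weight (ties by edge label):
D E (5): add. Components now {A} {B} {C} {D,E}
A D (7): add. Components now {A,D,E} {B} {C}
B C (7): add. Components now {A,D,E} {B,C}
C D (7): add. Components now {A,B,C,D,E}
The 2nd edge added is A D.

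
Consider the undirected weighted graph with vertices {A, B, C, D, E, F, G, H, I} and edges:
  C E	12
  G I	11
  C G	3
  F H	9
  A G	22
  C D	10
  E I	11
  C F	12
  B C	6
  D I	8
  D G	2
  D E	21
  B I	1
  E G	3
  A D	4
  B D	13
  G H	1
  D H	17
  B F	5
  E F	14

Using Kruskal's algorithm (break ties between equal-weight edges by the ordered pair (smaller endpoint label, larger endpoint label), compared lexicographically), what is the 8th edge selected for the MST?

B-C

Kruskal: consider edges lightest-first.
B I (1): add — endpoints in different components.
G H (1): add — endpoints in different components.
D G (2): add — endpoints in different components.
C G (3): add — endpoints in different components.
E G (3): add — endpoints in different components.
A D (4): add — endpoints in different components.
B F (5): add — endpoints in different components.
B C (6): add — endpoints in different components.
The 8th edge added is B C.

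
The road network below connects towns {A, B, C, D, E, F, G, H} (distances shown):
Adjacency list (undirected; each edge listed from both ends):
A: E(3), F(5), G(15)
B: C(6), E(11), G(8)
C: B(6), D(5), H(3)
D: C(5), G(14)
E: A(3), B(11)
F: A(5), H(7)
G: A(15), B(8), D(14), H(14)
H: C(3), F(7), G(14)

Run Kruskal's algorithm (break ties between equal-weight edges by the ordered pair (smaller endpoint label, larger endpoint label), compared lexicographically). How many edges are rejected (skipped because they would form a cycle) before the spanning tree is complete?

Kruskal: consider edges lightest-first.
A—E (3): add — endpoints in different components.
C—H (3): add — endpoints in different components.
A—F (5): add — endpoints in different components.
C—D (5): add — endpoints in different components.
B—C (6): add — endpoints in different components.
F—H (7): add — endpoints in different components.
B—G (8): add — endpoints in different components.
Edges rejected before the tree was complete: 0.

0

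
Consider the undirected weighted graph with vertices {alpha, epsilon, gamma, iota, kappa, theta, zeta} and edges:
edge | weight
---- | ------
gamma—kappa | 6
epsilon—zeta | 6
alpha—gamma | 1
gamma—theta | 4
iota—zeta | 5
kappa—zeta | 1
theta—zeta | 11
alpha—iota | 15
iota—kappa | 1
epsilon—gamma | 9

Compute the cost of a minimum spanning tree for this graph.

19

Grow the tree from zeta using Prim:
Step 1: frontier [kappa—zeta 1, iota—zeta 5, epsilon—zeta 6, theta—zeta 11] → take kappa—zeta (1); add kappa.
Step 2: frontier [iota—kappa 1, gamma—kappa 6, iota—zeta 5, epsilon—zeta 6, theta—zeta 11] → take iota—kappa (1); add iota.
Step 3: frontier [alpha—iota 15, gamma—kappa 6, epsilon—zeta 6, theta—zeta 11] → take epsilon—zeta (6); add epsilon.
Step 4: frontier [epsilon—gamma 9, alpha—iota 15, gamma—kappa 6, theta—zeta 11] → take gamma—kappa (6); add gamma.
Step 5: frontier [alpha—gamma 1, gamma—theta 4, alpha—iota 15, theta—zeta 11] → take alpha—gamma (1); add alpha.
Step 6: frontier [gamma—theta 4, theta—zeta 11] → take gamma—theta (4); add theta.
MST edges: kappa—zeta, iota—kappa, epsilon—zeta, gamma—kappa, alpha—gamma, gamma—theta; total weight 1+1+6+6+1+4 = 19.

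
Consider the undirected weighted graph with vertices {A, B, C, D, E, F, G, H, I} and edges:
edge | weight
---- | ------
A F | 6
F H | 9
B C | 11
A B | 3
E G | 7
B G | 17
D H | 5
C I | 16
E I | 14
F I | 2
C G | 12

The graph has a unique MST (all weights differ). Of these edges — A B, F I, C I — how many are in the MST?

Kruskal: consider edges lightest-first.
F I (2): add — endpoints in different components.
A B (3): add — endpoints in different components.
D H (5): add — endpoints in different components.
A F (6): add — endpoints in different components.
E G (7): add — endpoints in different components.
F H (9): add — endpoints in different components.
B C (11): add — endpoints in different components.
C G (12): add — endpoints in different components.
MST edge set: {F I, A B, D H, A F, E G, F H, B C, C G}.
Of the listed edges, {A B, F I} are in the MST → 2.

2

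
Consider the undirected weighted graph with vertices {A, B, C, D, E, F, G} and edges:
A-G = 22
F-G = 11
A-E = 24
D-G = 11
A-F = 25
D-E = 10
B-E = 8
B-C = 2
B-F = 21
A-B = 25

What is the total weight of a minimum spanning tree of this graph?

Kruskal's algorithm — process edges by increasing weight (ties by edge label):
B-C (2): add — endpoints in different components.
B-E (8): add — endpoints in different components.
D-E (10): add — endpoints in different components.
D-G (11): add — endpoints in different components.
F-G (11): add — endpoints in different components.
B-F (21): skip — B and F already connected.
A-G (22): add — endpoints in different components.
MST edges: B-C, B-E, D-E, D-G, F-G, A-G; total weight 2+8+10+11+11+22 = 64.

64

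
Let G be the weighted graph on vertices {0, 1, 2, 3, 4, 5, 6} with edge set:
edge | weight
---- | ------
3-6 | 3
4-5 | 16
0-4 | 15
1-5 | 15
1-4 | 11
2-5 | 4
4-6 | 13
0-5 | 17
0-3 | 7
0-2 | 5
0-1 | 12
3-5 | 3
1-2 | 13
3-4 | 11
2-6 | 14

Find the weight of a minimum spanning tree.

37

Sort edges by weight, then run Kruskal:
3-5 (3): add — endpoints in different components.
3-6 (3): add — endpoints in different components.
2-5 (4): add — endpoints in different components.
0-2 (5): add — endpoints in different components.
0-3 (7): skip — 0 and 3 already connected.
1-4 (11): add — endpoints in different components.
3-4 (11): add — endpoints in different components.
MST edges: 3-5, 3-6, 2-5, 0-2, 1-4, 3-4; total weight 3+3+4+5+11+11 = 37.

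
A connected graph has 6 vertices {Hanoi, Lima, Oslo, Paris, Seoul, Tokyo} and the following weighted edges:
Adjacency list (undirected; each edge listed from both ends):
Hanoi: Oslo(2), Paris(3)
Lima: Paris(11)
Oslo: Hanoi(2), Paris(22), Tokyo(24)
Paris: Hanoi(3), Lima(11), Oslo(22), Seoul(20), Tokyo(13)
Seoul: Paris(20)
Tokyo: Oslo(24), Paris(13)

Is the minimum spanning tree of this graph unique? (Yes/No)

Yes

Kruskal's algorithm — process edges by increasing weight (ties by edge label):
Hanoi—Oslo (2): add — endpoints in different components.
Hanoi—Paris (3): add — endpoints in different components.
Lima—Paris (11): add — endpoints in different components.
Paris—Tokyo (13): add — endpoints in different components.
Paris—Seoul (20): add — endpoints in different components.
Every non-tree edge has weight strictly greater than the heaviest edge on the tree path between its endpoints, so the MST is unique.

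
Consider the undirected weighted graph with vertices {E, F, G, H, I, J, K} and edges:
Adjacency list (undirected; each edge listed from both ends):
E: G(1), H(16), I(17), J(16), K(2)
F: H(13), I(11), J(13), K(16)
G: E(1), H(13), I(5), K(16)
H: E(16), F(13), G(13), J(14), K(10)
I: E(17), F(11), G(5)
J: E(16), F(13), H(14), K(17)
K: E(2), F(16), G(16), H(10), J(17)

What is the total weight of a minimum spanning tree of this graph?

42

Grow the tree from E using Prim:
Step 1: cheapest edge leaving the tree is E-G (1); add G.
Step 2: cheapest edge leaving the tree is E-K (2); add K.
Step 3: cheapest edge leaving the tree is G-I (5); add I.
Step 4: cheapest edge leaving the tree is H-K (10); add H.
Step 5: cheapest edge leaving the tree is F-I (11); add F.
Step 6: cheapest edge leaving the tree is F-J (13); add J.
MST edges: E-G, E-K, G-I, H-K, F-I, F-J; total weight 1+2+5+10+11+13 = 42.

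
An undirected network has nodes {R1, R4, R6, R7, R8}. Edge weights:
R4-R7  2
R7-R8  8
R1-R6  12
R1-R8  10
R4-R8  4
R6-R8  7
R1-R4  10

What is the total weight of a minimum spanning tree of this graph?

23

Sort edges by weight, then run Kruskal:
R4-R7 (2): add — endpoints in different components.
R4-R8 (4): add — endpoints in different components.
R6-R8 (7): add — endpoints in different components.
R7-R8 (8): skip — R8 and R7 already connected.
R1-R4 (10): add — endpoints in different components.
MST edges: R4-R7, R4-R8, R6-R8, R1-R4; total weight 2+4+7+10 = 23.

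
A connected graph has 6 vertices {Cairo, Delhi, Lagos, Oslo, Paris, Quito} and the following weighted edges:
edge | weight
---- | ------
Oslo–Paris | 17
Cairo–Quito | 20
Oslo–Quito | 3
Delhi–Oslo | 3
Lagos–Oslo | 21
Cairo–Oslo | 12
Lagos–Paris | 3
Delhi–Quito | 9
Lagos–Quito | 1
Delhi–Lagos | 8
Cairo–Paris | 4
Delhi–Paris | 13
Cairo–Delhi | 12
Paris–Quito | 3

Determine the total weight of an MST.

Kruskal's algorithm — process edges by increasing weight (ties by edge label):
Lagos–Quito (1): add. Components now {Lagos,Quito} {Cairo} {Delhi} {Paris} {Oslo}
Delhi–Oslo (3): add. Components now {Lagos,Quito} {Cairo} {Delhi,Oslo} {Paris}
Lagos–Paris (3): add. Components now {Lagos,Paris,Quito} {Cairo} {Delhi,Oslo}
Oslo–Quito (3): add. Components now {Delhi,Lagos,Oslo,Paris,Quito} {Cairo}
Paris–Quito (3): skip — Quito and Paris already connected.
Cairo–Paris (4): add. Components now {Cairo,Delhi,Lagos,Oslo,Paris,Quito}
MST edges: Lagos–Quito, Delhi–Oslo, Lagos–Paris, Oslo–Quito, Cairo–Paris; total weight 1+3+3+3+4 = 14.

14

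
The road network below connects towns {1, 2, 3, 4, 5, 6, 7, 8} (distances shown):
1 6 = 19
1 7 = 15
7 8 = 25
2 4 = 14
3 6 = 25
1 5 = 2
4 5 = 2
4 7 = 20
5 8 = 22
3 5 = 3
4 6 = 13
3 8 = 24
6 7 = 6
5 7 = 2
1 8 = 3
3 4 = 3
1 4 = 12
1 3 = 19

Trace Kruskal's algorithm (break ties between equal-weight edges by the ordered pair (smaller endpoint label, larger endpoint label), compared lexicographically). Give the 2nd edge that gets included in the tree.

4-5

Sort edges by weight, then run Kruskal:
1 5 (2): add — endpoints in different components.
4 5 (2): add — endpoints in different components.
5 7 (2): add — endpoints in different components.
1 8 (3): add — endpoints in different components.
3 4 (3): add — endpoints in different components.
3 5 (3): skip — 3 and 5 already connected.
6 7 (6): add — endpoints in different components.
1 4 (12): skip — 1 and 4 already connected.
4 6 (13): skip — 4 and 6 already connected.
2 4 (14): add — endpoints in different components.
The 2nd edge added is 4 5.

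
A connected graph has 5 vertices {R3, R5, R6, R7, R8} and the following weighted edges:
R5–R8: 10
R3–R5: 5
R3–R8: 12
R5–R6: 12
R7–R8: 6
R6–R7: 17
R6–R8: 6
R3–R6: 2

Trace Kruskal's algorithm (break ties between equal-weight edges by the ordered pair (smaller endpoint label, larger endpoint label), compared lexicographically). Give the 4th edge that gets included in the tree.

Kruskal: consider edges lightest-first.
R3–R6 (2): add. Components now {R5} {R7} {R3,R6} {R8}
R3–R5 (5): add. Components now {R3,R5,R6} {R7} {R8}
R6–R8 (6): add. Components now {R3,R5,R6,R8} {R7}
R7–R8 (6): add. Components now {R3,R5,R6,R7,R8}
The 4th edge added is R7–R8.

R7-R8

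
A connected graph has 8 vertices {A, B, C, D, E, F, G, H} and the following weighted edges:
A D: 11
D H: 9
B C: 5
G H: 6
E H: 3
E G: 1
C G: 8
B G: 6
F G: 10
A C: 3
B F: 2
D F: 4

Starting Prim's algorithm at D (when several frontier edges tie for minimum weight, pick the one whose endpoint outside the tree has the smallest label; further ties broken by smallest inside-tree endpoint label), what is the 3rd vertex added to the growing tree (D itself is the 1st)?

Prim, starting at D.
Step 1: frontier [D F 4, D H 9, A D 11] → take D F (4); add F.
Step 2: frontier [D H 9, A D 11, B F 2, F G 10] → take B F (2); add B.
Step 3: frontier [B C 5, B G 6, D H 9, A D 11, F G 10] → take B C (5); add C.
Step 4: frontier [B G 6, A C 3, C G 8, D H 9, A D 11, F G 10] → take A C (3); add A.
Step 5: frontier [B G 6, C G 8, D H 9, F G 10] → take B G (6); add G.
Step 6: frontier [D H 9, E G 1, G H 6] → take E G (1); add E.
Step 7: frontier [D H 9, E H 3, G H 6] → take E H (3); add H.
Vertex order: D, F, B, C, A, G, E, H. The 3rd vertex is B.

B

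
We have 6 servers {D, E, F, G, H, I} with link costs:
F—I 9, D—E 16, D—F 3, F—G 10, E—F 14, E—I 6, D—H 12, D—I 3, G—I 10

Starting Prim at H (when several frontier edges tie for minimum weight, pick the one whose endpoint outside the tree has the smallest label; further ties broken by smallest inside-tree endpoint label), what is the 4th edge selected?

E-I

Prim, starting at H.
Step 1: frontier [D—H 12] → take D—H (12); add D.
Step 2: frontier [D—F 3, D—I 3, D—E 16] → take D—F (3); add F.
Step 3: frontier [D—I 3, D—E 16, F—I 9, F—G 10, E—F 14] → take D—I (3); add I.
Step 4: frontier [D—E 16, F—G 10, E—F 14, E—I 6, G—I 10] → take E—I (6); add E.
Step 5: frontier [F—G 10, G—I 10] → take F—G (10); add G.
The 4th edge added is E—I.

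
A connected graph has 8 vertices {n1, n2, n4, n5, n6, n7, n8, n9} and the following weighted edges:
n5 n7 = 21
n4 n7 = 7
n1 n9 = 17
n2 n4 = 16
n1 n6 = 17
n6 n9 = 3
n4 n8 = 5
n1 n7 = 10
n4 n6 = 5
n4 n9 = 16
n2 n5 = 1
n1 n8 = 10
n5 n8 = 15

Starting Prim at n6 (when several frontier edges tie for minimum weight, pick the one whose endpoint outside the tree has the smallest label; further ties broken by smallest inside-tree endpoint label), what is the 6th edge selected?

Grow the tree from n6 using Prim:
Step 1: frontier [n6 n9 3, n4 n6 5, n1 n6 17] → take n6 n9 (3); add n9.
Step 2: frontier [n4 n6 5, n1 n6 17, n4 n9 16, n1 n9 17] → take n4 n6 (5); add n4.
Step 3: frontier [n4 n8 5, n4 n7 7, n2 n4 16, n1 n6 17, n1 n9 17] → take n4 n8 (5); add n8.
Step 4: frontier [n4 n7 7, n2 n4 16, n1 n6 17, n1 n8 10, n5 n8 15, n1 n9 17] → take n4 n7 (7); add n7.
Step 5: frontier [n2 n4 16, n1 n6 17, n1 n7 10, n5 n7 21, n1 n8 10, n5 n8 15, n1 n9 17] → take n1 n7 (10); add n1.
Step 6: frontier [n2 n4 16, n5 n7 21, n5 n8 15] → take n5 n8 (15); add n5.
Step 7: frontier [n2 n4 16, n2 n5 1] → take n2 n5 (1); add n2.
The 6th edge added is n5 n8.

n5-n8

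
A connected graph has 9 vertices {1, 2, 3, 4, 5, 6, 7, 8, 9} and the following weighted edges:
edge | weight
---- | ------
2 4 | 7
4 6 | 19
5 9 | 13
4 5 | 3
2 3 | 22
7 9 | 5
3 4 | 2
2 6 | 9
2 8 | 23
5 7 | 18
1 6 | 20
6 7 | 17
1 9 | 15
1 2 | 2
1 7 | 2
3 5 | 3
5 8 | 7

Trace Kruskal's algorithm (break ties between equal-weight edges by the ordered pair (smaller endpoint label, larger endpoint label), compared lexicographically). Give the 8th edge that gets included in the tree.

Sort edges by weight, then run Kruskal:
1 2 (2): add — endpoints in different components.
1 7 (2): add — endpoints in different components.
3 4 (2): add — endpoints in different components.
3 5 (3): add — endpoints in different components.
4 5 (3): skip — 4 and 5 already connected.
7 9 (5): add — endpoints in different components.
2 4 (7): add — endpoints in different components.
5 8 (7): add — endpoints in different components.
2 6 (9): add — endpoints in different components.
The 8th edge added is 2 6.

2-6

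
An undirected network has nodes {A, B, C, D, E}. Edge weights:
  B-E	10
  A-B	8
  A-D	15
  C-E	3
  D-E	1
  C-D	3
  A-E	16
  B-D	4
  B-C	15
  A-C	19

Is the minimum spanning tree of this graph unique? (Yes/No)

No

Kruskal: consider edges lightest-first.
D-E (1): add — endpoints in different components.
C-D (3): add — endpoints in different components.
C-E (3): skip — C and E already connected.
B-D (4): add — endpoints in different components.
A-B (8): add — endpoints in different components.
Non-tree edge C-E has weight 3, equal to the heaviest edge on its tree cycle — swapping gives another MST of the same weight. Not unique.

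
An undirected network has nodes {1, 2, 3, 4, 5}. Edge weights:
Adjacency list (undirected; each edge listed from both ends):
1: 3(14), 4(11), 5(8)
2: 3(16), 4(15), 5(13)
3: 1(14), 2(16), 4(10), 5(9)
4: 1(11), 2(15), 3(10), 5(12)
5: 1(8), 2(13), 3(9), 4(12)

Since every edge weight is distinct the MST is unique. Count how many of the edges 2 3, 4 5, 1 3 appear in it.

0

Sort edges by weight, then run Kruskal:
1 5 (8): add. Components now {1,5} {2} {3} {4}
3 5 (9): add. Components now {1,3,5} {2} {4}
3 4 (10): add. Components now {1,3,4,5} {2}
1 4 (11): skip — 1 and 4 already connected.
4 5 (12): skip — 4 and 5 already connected.
2 5 (13): add. Components now {1,2,3,4,5}
MST edge set: {1 5, 3 5, 3 4, 2 5}.
Of the listed edges, {} are in the MST → 0.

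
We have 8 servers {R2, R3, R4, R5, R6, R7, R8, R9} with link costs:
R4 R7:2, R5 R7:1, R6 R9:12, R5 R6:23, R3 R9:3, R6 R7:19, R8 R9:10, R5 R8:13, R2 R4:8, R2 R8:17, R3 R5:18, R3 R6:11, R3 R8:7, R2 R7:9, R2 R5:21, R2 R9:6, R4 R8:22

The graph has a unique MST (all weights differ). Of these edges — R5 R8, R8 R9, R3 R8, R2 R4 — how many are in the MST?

2

Kruskal: consider edges lightest-first.
R5 R7 (1): add — endpoints in different components.
R4 R7 (2): add — endpoints in different components.
R3 R9 (3): add — endpoints in different components.
R2 R9 (6): add — endpoints in different components.
R3 R8 (7): add — endpoints in different components.
R2 R4 (8): add — endpoints in different components.
R2 R7 (9): skip — R7 and R2 already connected.
R8 R9 (10): skip — R9 and R8 already connected.
R3 R6 (11): add — endpoints in different components.
MST edge set: {R5 R7, R4 R7, R3 R9, R2 R9, R3 R8, R2 R4, R3 R6}.
Of the listed edges, {R3 R8, R2 R4} are in the MST → 2.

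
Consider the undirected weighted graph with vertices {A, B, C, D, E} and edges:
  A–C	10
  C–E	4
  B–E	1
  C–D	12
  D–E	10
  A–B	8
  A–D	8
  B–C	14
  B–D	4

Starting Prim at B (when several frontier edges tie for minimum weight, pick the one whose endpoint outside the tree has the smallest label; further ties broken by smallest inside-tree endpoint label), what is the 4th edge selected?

A-B

Prim, starting at B.
Step 1: cheapest edge leaving the tree is B–E (1); add E.
Step 2: cheapest edge leaving the tree is C–E (4); add C.
Step 3: cheapest edge leaving the tree is B–D (4); add D.
Step 4: cheapest edge leaving the tree is A–B (8); add A.
The 4th edge added is A–B.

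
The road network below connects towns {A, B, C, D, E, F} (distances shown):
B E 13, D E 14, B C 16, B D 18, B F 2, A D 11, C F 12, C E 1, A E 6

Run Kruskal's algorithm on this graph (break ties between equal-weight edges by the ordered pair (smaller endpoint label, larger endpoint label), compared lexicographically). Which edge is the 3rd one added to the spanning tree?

Kruskal's algorithm — process edges by increasing weight (ties by edge label):
C E (1): add — endpoints in different components.
B F (2): add — endpoints in different components.
A E (6): add — endpoints in different components.
A D (11): add — endpoints in different components.
C F (12): add — endpoints in different components.
The 3rd edge added is A E.

A-E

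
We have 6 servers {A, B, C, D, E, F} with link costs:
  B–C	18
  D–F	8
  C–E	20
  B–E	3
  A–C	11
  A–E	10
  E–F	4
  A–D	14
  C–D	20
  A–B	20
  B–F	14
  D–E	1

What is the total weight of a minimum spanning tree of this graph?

Prim, starting at E.
Step 1: frontier [D–E 1, B–E 3, E–F 4, A–E 10, C–E 20] → take D–E (1); add D.
Step 2: frontier [D–F 8, A–D 14, C–D 20, B–E 3, E–F 4, A–E 10, C–E 20] → take B–E (3); add B.
Step 3: frontier [B–F 14, B–C 18, A–B 20, D–F 8, A–D 14, C–D 20, E–F 4, A–E 10, C–E 20] → take E–F (4); add F.
Step 4: frontier [B–C 18, A–B 20, A–D 14, C–D 20, A–E 10, C–E 20] → take A–E (10); add A.
Step 5: frontier [A–C 11, B–C 18, C–D 20, C–E 20] → take A–C (11); add C.
MST edges: D–E, B–E, E–F, A–E, A–C; total weight 1+3+4+10+11 = 29.

29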